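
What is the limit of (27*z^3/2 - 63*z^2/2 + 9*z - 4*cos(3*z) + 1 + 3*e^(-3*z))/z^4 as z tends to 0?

-27/8

Substitution gives 0/0 (the numerator vanishes to order 4).
Expand each term to order z^4: the coefficient of z^4 in 3·e^(-3z) is 81/8 and in -4·cos(3z) is -27/2.
Lower-order terms cancel with the polynomial part, so the numerator is (-27/8)·z^4 + o(z^4), and the limit is (-27/8)/(1) = -27/8.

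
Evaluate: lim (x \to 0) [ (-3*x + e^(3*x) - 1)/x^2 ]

9/2

Direct substitution gives 0/0.
Apply L'Hôpital: lim (3*e^(3*x) - 3)/(2*x), still 0/0.
After 2 applications of L'Hôpital's rule the quotient is (9*e^(3*x))/(2); substituting x = 0 gives 9/2.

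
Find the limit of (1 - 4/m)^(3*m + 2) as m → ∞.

e^(-12)

The base → 1 and the exponent → ∞: a 1^∞ form.
Take logarithms: (3m + 2)·ln(1 - 4/m). Since ln(1+u) ~ u for small u, this behaves like (3m)·(-4/m) → -12.
So the limit is e^(-12).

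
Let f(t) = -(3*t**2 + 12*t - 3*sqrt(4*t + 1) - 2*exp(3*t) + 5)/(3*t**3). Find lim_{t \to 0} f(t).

7

Substitution gives 0/0 (the numerator vanishes to order 3).
Expand each term to order t^3: the coefficient of t^3 in -2·e^(3t) is -9 and in -3·√(1 + 4t) is -12.
Lower-order terms cancel with the polynomial part, so the numerator is (-21)·t^3 + o(t^3), and the limit is (-21)/(-3) = 7.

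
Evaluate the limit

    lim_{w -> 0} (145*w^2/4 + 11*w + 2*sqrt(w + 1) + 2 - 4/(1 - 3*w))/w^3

-863/8

Substitution gives 0/0 (the numerator vanishes to order 3).
Expand each term to order w^3: the coefficient of w^3 in -4·1/(1 - 3w) is -108 and in 2·√(1 + w) is 1/8.
Lower-order terms cancel with the polynomial part, so the numerator is (-863/8)·w^3 + o(w^3), and the limit is (-863/8)/(1) = -863/8.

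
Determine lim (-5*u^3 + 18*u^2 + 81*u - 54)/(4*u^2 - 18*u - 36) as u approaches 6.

At u = 6 both the top and bottom vanish — a removable singularity. Factoring out (u - 6) from each leaves (-5*u^2 - 12*u + 9)/(4*u + 6), which at u = 6 equals -81/10.

-81/10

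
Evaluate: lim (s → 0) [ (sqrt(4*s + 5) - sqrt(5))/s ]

2*√(5)/5

A 0/0 form; rationalise with √(5 + 4s) + √5. This collapses the numerator to 4s, leaving 4/(√(5 + 4s) + √5) → 4/(2√5) = 2*√(5)/5.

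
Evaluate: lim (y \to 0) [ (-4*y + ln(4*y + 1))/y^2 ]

Direct substitution gives 0/0.
Apply L'Hôpital: lim (-4 + 4/(4*y + 1))/(2*y), still 0/0.
After 2 applications of L'Hôpital's rule the quotient is (-16/(4*y + 1)^2)/(2); substituting y = 0 gives -8.

-8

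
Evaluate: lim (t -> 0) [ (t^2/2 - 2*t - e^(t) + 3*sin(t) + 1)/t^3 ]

Substitution gives 0/0; apply L'Hôpital's rule 3 times.
After differentiating numerator and denominator 3 times the quotient is (-e^(t) - 3*cos(t))/(6); at t = 0 this is -2/3.

-2/3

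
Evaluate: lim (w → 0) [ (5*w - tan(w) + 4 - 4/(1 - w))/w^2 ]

-4

Substitution gives 0/0 (the numerator vanishes to order 2).
Expand each term to order w^2: the coefficient of w^2 in −tan(w) is 0 and in -4·1/(1 - w) is -4.
Lower-order terms cancel with the polynomial part, so the numerator is (-4)·w^2 + o(w^2), and the limit is (-4)/(1) = -4.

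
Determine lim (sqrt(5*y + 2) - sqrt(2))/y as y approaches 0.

A 0/0 form; rationalise with √(2 + 5y) + √2. This collapses the numerator to 5y, leaving 5/(√(2 + 5y) + √2) → 5/(2√2) = 5*√(2)/4.

5*√(2)/4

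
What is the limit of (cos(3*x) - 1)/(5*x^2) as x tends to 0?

Direct substitution gives 0/0.
Apply L'Hôpital: lim (-3*sin(3*x))/(10*x), still 0/0.
After 2 applications of L'Hôpital's rule the quotient is (-9*cos(3*x))/(10); substituting x = 0 gives -9/10.

-9/10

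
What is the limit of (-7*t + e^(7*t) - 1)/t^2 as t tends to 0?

49/2

Direct substitution gives 0/0.
Apply L'Hôpital: lim (7*e^(7*t) - 7)/(2*t), still 0/0.
After 2 applications of L'Hôpital's rule the quotient is (49*e^(7*t))/(2); substituting t = 0 gives 49/2.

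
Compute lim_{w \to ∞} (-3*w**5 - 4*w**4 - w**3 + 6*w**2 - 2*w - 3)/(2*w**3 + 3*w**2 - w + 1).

The numerator has higher degree (5 > 3); the quotient behaves like (-3/(2))·w^2 for large |w|.
As w → +∞ this diverges to -∞.

-∞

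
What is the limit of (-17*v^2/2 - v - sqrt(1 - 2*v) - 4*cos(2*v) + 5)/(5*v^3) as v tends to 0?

Substitution gives 0/0 (the numerator vanishes to order 3).
Expand each term to order v^3: the coefficient of v^3 in −√(1 - 2v) is 1/2 and in -4·cos(2v) is 0.
Lower-order terms cancel with the polynomial part, so the numerator is (1/2)·v^3 + o(v^3), and the limit is (1/2)/(5) = 1/10.

1/10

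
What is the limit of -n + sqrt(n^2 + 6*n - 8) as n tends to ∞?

3

This has the form ∞ − ∞. Multiply and divide by the conjugate √(n^2 + 6*n - 8) + n.
That gives (6n - 8) / (√(n^2 + 6*n - 8) + n).
Divide numerator and denominator by n: the limit is 6/(2·1) = 3.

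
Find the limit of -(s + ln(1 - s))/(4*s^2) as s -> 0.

Direct substitution gives 0/0.
Apply L'Hôpital: lim (1 - 1/(1 - s))/(-8*s), still 0/0.
After 2 applications of L'Hôpital's rule the quotient is (-1/(1 - s)^2)/(-8); substituting s = 0 gives 1/8.

1/8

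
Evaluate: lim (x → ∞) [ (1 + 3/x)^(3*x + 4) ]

Write it as [(1 + 3/x)^x]^(3) · (1 + 3/x)^(4). The bracketed term tends to e^(3) and the second factor to 1, so the limit is e^(9).

e^(9)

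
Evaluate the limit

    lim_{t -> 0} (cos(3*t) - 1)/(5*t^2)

-9/10

Direct substitution gives 0/0.
Apply L'Hôpital: lim (-3*sin(3*t))/(10*t), still 0/0.
After 2 applications of L'Hôpital's rule the quotient is (-9*cos(3*t))/(10); substituting t = 0 gives -9/10.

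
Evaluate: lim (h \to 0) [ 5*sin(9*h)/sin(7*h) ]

45/7

Substitution gives 0/0.
Divide numerator and denominator by h: sin(9h)/h → 9 and sin(7h)/h → 7, so the limit is 5·9/7 = 45/7.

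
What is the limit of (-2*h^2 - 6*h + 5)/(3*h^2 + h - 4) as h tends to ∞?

-2/3

Numerator and denominator both have degree 2.
Dividing every term by h^2, all lower-order terms vanish and the limit is the ratio of leading coefficients, -2/(3) = -2/3.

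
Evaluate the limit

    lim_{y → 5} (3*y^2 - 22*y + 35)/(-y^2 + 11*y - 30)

At y = 5 both the top and bottom vanish — a removable singularity. Factoring out (y - 5) from each leaves (3*y - 7)/(6 - y), which at y = 5 equals 8.

8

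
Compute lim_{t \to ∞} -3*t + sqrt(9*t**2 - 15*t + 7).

An ∞ − ∞ form. Rationalising with the conjugate, the difference becomes (-15t + 7) / (√(9*t^2 - 15*t + 7) + 3t).
For large t the denominator behaves like 2·3t, so the quotient tends to -15/6 = -5/2.

-5/2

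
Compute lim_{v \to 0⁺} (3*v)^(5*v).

1

Base → 0⁺ and exponent → 0⁺: a 0^0 form.
Take logs: 5v·ln(3v). This is 0·(−∞); rewriting as ln(3v)/(1/(5v)) and applying L'Hôpital gives 0.
Hence the limit is e^0 = 1.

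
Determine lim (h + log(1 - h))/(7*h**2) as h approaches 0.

Direct substitution gives 0/0.
Apply L'Hôpital: lim (1 - 1/(1 - h))/(14*h), still 0/0.
After 2 applications of L'Hôpital's rule the quotient is (-1/(1 - h)^2)/(14); substituting h = 0 gives -1/14.

-1/14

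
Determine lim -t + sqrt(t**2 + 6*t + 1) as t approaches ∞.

3

An ∞ − ∞ form. Rationalising with the conjugate, the difference becomes (6t + 1) / (√(t^2 + 6*t + 1) + t).
For large t the denominator behaves like 2·t, so the quotient tends to 6/2 = 3.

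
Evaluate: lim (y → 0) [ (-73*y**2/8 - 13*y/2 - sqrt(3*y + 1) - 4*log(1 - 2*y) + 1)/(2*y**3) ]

431/96

Substitution gives 0/0; apply L'Hôpital's rule 3 times.
After differentiating numerator and denominator 3 times the quotient is (-81/(8*(3*y + 1)^(5/2)) - 64/(2*y - 1)^3)/(12); at y = 0 this is 431/96.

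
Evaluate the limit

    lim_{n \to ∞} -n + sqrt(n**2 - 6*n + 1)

-3

An ∞ − ∞ form. Rationalising with the conjugate, the difference becomes (-6n + 1) / (√(n^2 - 6*n + 1) + n).
For large n the denominator behaves like 2·n, so the quotient tends to -6/2 = -3.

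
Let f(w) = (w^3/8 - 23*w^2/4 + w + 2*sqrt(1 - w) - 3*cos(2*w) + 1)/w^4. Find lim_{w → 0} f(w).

-133/64

Substitution gives 0/0; apply L'Hôpital's rule 4 times.
After differentiating numerator and denominator 4 times the quotient is (-48*cos(2*w) - 15/(8*(1 - w)^(7/2)))/(24); at w = 0 this is -133/64.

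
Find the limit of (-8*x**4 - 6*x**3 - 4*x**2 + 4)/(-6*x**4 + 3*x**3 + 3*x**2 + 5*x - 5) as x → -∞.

Numerator and denominator both have degree 4.
Dividing every term by x^4, all lower-order terms vanish and the limit is the ratio of leading coefficients, -8/(-6) = 4/3.

4/3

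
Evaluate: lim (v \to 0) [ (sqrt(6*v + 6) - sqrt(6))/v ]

Substitution gives 0/0. Multiply numerator and denominator by the conjugate √(6 + 6v) + √6.
The numerator becomes (6 + 6v) − 6 = 6v, so the expression simplifies to 6/(√(6 + 6v) + √6).
Letting v → 0 gives 6/(2√6) = √(6)/2.

√(6)/2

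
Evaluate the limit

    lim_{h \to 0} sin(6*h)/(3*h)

Substitution gives 0/0.
Write it as (6/3)·sin(6h)/(6h); since sin(u)/u → 1, the limit is 2.

2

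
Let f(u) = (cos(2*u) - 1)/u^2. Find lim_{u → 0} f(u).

Direct substitution gives 0/0.
Apply L'Hôpital: lim (-2*sin(2*u))/(2*u), still 0/0.
After 2 applications of L'Hôpital's rule the quotient is (-4*cos(2*u))/(2); substituting u = 0 gives -2.

-2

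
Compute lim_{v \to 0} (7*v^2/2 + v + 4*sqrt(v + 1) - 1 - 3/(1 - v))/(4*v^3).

Substitution gives 0/0; apply L'Hôpital's rule 3 times.
After differentiating numerator and denominator 3 times the quotient is (3/(2*(v + 1)^(5/2)) - 18/(v - 1)^4)/(24); at v = 0 this is -11/16.

-11/16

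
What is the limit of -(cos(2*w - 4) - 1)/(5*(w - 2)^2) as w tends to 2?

Direct substitution gives 0/0.
Apply L'Hôpital: lim (-2*sin(2*w - 4))/(20 - 10*w), still 0/0.
After 2 applications of L'Hôpital's rule the quotient is (-4*cos(2*w - 4))/(-10); substituting w = 2 gives 2/5.

2/5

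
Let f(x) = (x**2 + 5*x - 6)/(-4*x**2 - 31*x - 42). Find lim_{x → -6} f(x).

-7/17

Since x = -6 makes numerator and denominator zero, (x + 6) divides both.
Cancelling it gives (x - 1)/(-4*x - 7); now plug in x = -6 to get -7/17.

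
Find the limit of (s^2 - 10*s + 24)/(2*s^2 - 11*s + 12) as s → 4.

Direct substitution gives 0/0, so factor. Both numerator and denominator have (s - 4) as a factor.
After cancelling, the expression reduces to (s - 6)/(2*s - 3).
Substituting s = 4 gives -2/5.

-2/5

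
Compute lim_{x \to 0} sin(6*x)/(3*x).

Substitution gives 0/0.
Write it as (6/3)·sin(6x)/(6x); since sin(u)/u → 1, the limit is 2.

2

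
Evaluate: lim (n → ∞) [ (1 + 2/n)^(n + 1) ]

e^(2)

The base → 1 and the exponent → ∞: a 1^∞ form.
Take logarithms: (n + 1)·ln(1 + 2/n). Since ln(1+u) ~ u for small u, this behaves like (n)·(2/n) → 2.
So the limit is e^(2).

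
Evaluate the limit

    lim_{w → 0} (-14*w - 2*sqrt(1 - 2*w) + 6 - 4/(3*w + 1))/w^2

-35

Substitution gives 0/0 (the numerator vanishes to order 2).
Expand each term to order w^2: the coefficient of w^2 in -4·1/(1 + 3w) is -36 and in -2·√(1 - 2w) is 1.
Lower-order terms cancel with the polynomial part, so the numerator is (-35)·w^2 + o(w^2), and the limit is (-35)/(1) = -35.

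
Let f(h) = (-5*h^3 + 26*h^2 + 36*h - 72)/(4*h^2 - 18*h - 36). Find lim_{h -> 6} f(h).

-32/5

At h = 6 both the top and bottom vanish — a removable singularity. Factoring out (h - 6) from each leaves (-5*h^2 - 4*h + 12)/(4*h + 6), which at h = 6 equals -32/5.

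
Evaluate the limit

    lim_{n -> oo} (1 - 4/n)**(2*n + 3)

Let L be the limit and take ln: ln L = lim (2n + 3)·ln(1 - 4/n) = lim (2n + 3)·(-4/n + O(1/n²)) = -8.
Hence L = e^(-8).

e^(-8)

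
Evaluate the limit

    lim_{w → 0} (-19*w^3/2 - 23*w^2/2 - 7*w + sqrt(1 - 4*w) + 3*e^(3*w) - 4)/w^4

1/8

Substitution gives 0/0 (the numerator vanishes to order 4).
Expand each term to order w^4: the coefficient of w^4 in √(1 - 4w) is -10 and in 3·e^(3w) is 81/8.
Lower-order terms cancel with the polynomial part, so the numerator is (1/8)·w^4 + o(w^4), and the limit is (1/8)/(1) = 1/8.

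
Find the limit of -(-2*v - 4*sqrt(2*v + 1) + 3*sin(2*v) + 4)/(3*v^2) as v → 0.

-2/3

Substitution gives 0/0 (the numerator vanishes to order 2).
Expand each term to order v^2: the coefficient of v^2 in -4·√(1 + 2v) is 2 and in 3·sin(2v) is 0.
Lower-order terms cancel with the polynomial part, so the numerator is (2)·v^2 + o(v^2), and the limit is (2)/(-3) = -2/3.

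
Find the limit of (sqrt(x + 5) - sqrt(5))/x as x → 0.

A 0/0 form; rationalise with √(5 + x) + √5. This collapses the numerator to x, leaving 1/(√(5 + x) + √5) → 1/(2√5) = √(5)/10.

√(5)/10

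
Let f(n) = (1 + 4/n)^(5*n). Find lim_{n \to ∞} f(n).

Let L be the limit and take ln: ln L = lim (5n)·ln(1 + 4/n) = lim (5n)·(4/n + O(1/n²)) = 20.
Hence L = e^(20).

e^(20)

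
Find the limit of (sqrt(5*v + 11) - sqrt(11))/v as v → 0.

A 0/0 form; rationalise with √(11 + 5v) + √11. This collapses the numerator to 5v, leaving 5/(√(11 + 5v) + √11) → 5/(2√11) = 5*√(11)/22.

5*√(11)/22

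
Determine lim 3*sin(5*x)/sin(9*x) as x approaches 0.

Substitution gives 0/0.
Divide numerator and denominator by x: sin(5x)/x → 5 and sin(9x)/x → 9, so the limit is 3·5/9 = 5/3.

5/3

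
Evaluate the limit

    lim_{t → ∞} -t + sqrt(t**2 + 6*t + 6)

An ∞ − ∞ form. Rationalising with the conjugate, the difference becomes (6t + 6) / (√(t^2 + 6*t + 6) + t).
For large t the denominator behaves like 2·t, so the quotient tends to 6/2 = 3.

3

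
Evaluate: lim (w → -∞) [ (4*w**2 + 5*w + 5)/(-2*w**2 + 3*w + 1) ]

-2

Numerator and denominator both have degree 2.
Dividing every term by w^2, all lower-order terms vanish and the limit is the ratio of leading coefficients, 4/(-2) = -2.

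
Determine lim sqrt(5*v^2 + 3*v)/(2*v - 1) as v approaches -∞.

-√(5)/2

For large |v|, √(5*v^2 + 3*v) ≈ √5·|v| and the denominator ≈ 2v.
Since v → −∞, |v| = −v, giving −√5/(2) = -√(5)/2.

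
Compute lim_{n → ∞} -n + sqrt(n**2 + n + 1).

1/2

This has the form ∞ − ∞. Multiply and divide by the conjugate √(n^2 + n + 1) + n.
That gives (n + 1) / (√(n^2 + n + 1) + n).
Divide numerator and denominator by n: the limit is 1/(2·1) = 1/2.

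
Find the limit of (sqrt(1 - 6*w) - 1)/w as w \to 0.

A 0/0 form; rationalise with √(1 - 6w) + √1. This collapses the numerator to -6w, leaving -6/(√(1 - 6w) + √1) → -6/(2√1) = -3.

-3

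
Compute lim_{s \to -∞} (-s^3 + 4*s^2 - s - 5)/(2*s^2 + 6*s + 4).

∞

The numerator has higher degree (3 > 2); the quotient behaves like (-1/(2))·s^1 for large |s|.
As s → −∞ this diverges to ∞.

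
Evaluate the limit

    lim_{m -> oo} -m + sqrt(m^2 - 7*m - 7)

-7/2

This has the form ∞ − ∞. Multiply and divide by the conjugate √(m^2 - 7*m - 7) + m.
That gives (-7m - 7) / (√(m^2 - 7*m - 7) + m).
Divide numerator and denominator by m: the limit is -7/(2·1) = -7/2.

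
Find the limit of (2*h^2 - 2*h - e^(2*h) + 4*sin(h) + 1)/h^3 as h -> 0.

-2

Substitution gives 0/0; apply L'Hôpital's rule 3 times.
After differentiating numerator and denominator 3 times the quotient is (-8*e^(2*h) - 4*cos(h))/(6); at h = 0 this is -2.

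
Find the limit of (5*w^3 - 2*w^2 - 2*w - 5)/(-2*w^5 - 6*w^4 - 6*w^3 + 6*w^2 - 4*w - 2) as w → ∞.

The denominator has degree 5 and the numerator degree 3. Dividing numerator and denominator by w^5 sends every term to 0 except the leading denominator term, so the limit is 0.

0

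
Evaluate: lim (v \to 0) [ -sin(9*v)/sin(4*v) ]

Substitution gives 0/0.
Divide numerator and denominator by v: sin(9v)/v → 9 and sin(4v)/v → 4, so the limit is -1·9/4 = -9/4.

-9/4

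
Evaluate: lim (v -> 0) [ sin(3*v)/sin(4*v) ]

Substitution gives 0/0.
Divide numerator and denominator by v: sin(3v)/v → 3 and sin(4v)/v → 4, so the limit is 1·3/4 = 3/4.

3/4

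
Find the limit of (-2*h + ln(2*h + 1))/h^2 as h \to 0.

-2

Direct substitution gives 0/0.
Apply L'Hôpital: lim (-2 + 2/(2*h + 1))/(2*h), still 0/0.
After 2 applications of L'Hôpital's rule the quotient is (-4/(2*h + 1)^2)/(2); substituting h = 0 gives -2.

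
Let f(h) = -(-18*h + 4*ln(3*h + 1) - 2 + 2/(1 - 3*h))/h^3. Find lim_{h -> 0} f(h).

-90

Substitution gives 0/0 (the numerator vanishes to order 3).
Expand each term to order h^3: the coefficient of h^3 in 4·ln(1 + 3h) is 36 and in 2·1/(1 - 3h) is 54.
Lower-order terms cancel with the polynomial part, so the numerator is (90)·h^3 + o(h^3), and the limit is (90)/(-1) = -90.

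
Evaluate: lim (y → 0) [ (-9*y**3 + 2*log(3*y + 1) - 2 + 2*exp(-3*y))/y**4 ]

-135/4

Substitution gives 0/0 (the numerator vanishes to order 4).
Expand each term to order y^4: the coefficient of y^4 in 2·e^(-3y) is 27/4 and in 2·ln(1 + 3y) is -81/2.
Lower-order terms cancel with the polynomial part, so the numerator is (-135/4)·y^4 + o(y^4), and the limit is (-135/4)/(1) = -135/4.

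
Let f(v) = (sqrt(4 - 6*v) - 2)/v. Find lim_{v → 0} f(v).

-3/2

A 0/0 form; rationalise with √(4 - 6v) + √4. This collapses the numerator to -6v, leaving -6/(√(4 - 6v) + √4) → -6/(2√4) = -3/2.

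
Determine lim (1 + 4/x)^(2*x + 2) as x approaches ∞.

Let L be the limit and take ln: ln L = lim (2x + 2)·ln(1 + 4/x) = lim (2x + 2)·(4/x + O(1/x²)) = 8.
Hence L = e^(8).

e^(8)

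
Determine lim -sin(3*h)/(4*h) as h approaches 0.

-3/4

Substitution gives 0/0.
Write it as (3/(-4))·sin(3h)/(3h); since sin(u)/u → 1, the limit is -3/4.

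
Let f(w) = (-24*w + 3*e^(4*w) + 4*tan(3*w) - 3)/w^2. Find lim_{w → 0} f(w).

Substitution gives 0/0 (the numerator vanishes to order 2).
Expand each term to order w^2: the coefficient of w^2 in 3·e^(4w) is 24 and in 4·tan(3w) is 0.
Lower-order terms cancel with the polynomial part, so the numerator is (24)·w^2 + o(w^2), and the limit is (24)/(1) = 24.

24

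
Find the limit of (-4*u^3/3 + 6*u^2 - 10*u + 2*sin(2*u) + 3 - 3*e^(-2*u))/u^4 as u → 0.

Substitution gives 0/0 (the numerator vanishes to order 4).
Expand each term to order u^4: the coefficient of u^4 in 2·sin(2u) is 0 and in -3·e^(-2u) is -2.
Lower-order terms cancel with the polynomial part, so the numerator is (-2)·u^4 + o(u^4), and the limit is (-2)/(1) = -2.

-2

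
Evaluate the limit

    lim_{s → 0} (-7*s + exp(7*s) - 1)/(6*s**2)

Direct substitution gives 0/0.
Apply L'Hôpital: lim (7*e^(7*s) - 7)/(12*s), still 0/0.
After 2 applications of L'Hôpital's rule the quotient is (49*e^(7*s))/(12); substituting s = 0 gives 49/12.

49/12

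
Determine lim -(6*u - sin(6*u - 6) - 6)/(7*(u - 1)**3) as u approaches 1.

Direct substitution gives 0/0.
Apply L'Hôpital: lim (6 - 6*cos(6*u - 6))/(-21*(u - 1)^2), still 0/0.
Apply L'Hôpital: lim (36*sin(6*u - 6))/(42 - 42*u), still 0/0.
After 3 applications of L'Hôpital's rule the quotient is (216*cos(6*u - 6))/(-42); substituting u = 1 gives -36/7.

-36/7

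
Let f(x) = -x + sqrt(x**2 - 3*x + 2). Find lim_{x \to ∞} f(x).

-3/2

An ∞ − ∞ form. Rationalising with the conjugate, the difference becomes (-3x + 2) / (√(x^2 - 3*x + 2) + x).
For large x the denominator behaves like 2·x, so the quotient tends to -3/2 = -3/2.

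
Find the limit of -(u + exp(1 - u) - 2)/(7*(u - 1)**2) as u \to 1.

Direct substitution gives 0/0.
Apply L'Hôpital: lim (1 - e^(1 - u))/(14 - 14*u), still 0/0.
After 2 applications of L'Hôpital's rule the quotient is (e^(1 - u))/(-14); substituting u = 1 gives -1/14.

-1/14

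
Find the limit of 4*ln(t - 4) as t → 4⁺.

As t → 4⁺, t - 4 → 0⁺ and ln(t - 4) → −∞.
Multiplying by 4 gives -∞.

-∞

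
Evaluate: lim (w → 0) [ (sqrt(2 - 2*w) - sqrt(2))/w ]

Substitution gives 0/0. Multiply numerator and denominator by the conjugate √(2 - 2w) + √2.
The numerator becomes (2 - 2w) − 2 = -2w, so the expression simplifies to -2/(√(2 - 2w) + √2).
Letting w → 0 gives -2/(2√2) = -√(2)/2.

-√(2)/2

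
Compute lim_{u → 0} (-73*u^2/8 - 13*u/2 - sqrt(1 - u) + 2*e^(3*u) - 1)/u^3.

145/16

Substitution gives 0/0 (the numerator vanishes to order 3).
Expand each term to order u^3: the coefficient of u^3 in −√(1 - u) is 1/16 and in 2·e^(3u) is 9.
Lower-order terms cancel with the polynomial part, so the numerator is (145/16)·u^3 + o(u^3), and the limit is (145/16)/(1) = 145/16.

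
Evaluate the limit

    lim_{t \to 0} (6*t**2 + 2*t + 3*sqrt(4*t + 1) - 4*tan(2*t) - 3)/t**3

Substitution gives 0/0 (the numerator vanishes to order 3).
Expand each term to order t^3: the coefficient of t^3 in -4·tan(2t) is -32/3 and in 3·√(1 + 4t) is 12.
Lower-order terms cancel with the polynomial part, so the numerator is (4/3)·t^3 + o(t^3), and the limit is (4/3)/(1) = 4/3.

4/3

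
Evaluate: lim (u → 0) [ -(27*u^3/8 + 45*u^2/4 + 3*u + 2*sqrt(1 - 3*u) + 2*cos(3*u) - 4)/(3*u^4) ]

-9/64

Substitution gives 0/0 (the numerator vanishes to order 4).
Expand each term to order u^4: the coefficient of u^4 in 2·cos(3u) is 27/4 and in 2·√(1 - 3u) is -405/64.
Lower-order terms cancel with the polynomial part, so the numerator is (27/64)·u^4 + o(u^4), and the limit is (27/64)/(-3) = -9/64.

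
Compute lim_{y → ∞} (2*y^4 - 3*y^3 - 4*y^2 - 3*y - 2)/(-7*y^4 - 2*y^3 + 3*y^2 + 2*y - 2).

Numerator and denominator both have degree 4.
Dividing every term by y^4, all lower-order terms vanish and the limit is the ratio of leading coefficients, 2/(-7) = -2/7.

-2/7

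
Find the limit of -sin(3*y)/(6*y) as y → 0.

-1/2

Substitution gives 0/0.
Write it as (3/(-6))·sin(3y)/(3y); since sin(u)/u → 1, the limit is -1/2.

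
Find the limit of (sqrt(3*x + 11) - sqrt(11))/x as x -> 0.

A 0/0 form; rationalise with √(11 + 3x) + √11. This collapses the numerator to 3x, leaving 3/(√(11 + 3x) + √11) → 3/(2√11) = 3*√(11)/22.

3*√(11)/22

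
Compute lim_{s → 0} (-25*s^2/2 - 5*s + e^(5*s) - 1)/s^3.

125/6

Direct substitution gives 0/0.
Apply L'Hôpital: lim (-25*s + 5*e^(5*s) - 5)/(3*s^2), still 0/0.
Apply L'Hôpital: lim (25*e^(5*s) - 25)/(6*s), still 0/0.
After 3 applications of L'Hôpital's rule the quotient is (125*e^(5*s))/(6); substituting s = 0 gives 125/6.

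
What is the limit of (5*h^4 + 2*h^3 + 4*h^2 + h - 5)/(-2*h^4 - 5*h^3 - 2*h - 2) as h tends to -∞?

-5/2

Numerator and denominator both have degree 4.
Dividing every term by h^4, all lower-order terms vanish and the limit is the ratio of leading coefficients, 5/(-2) = -5/2.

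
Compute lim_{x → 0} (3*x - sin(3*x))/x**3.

9/2

Direct substitution gives 0/0.
Apply L'Hôpital: lim (3 - 3*cos(3*x))/(3*x^2), still 0/0.
Apply L'Hôpital: lim (9*sin(3*x))/(6*x), still 0/0.
After 3 applications of L'Hôpital's rule the quotient is (27*cos(3*x))/(6); substituting x = 0 gives 9/2.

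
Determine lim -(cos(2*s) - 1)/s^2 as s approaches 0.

Direct substitution gives 0/0.
Apply L'Hôpital: lim (-2*sin(2*s))/(-2*s), still 0/0.
After 2 applications of L'Hôpital's rule the quotient is (-4*cos(2*s))/(-2); substituting s = 0 gives 2.

2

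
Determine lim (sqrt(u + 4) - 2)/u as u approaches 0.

A 0/0 form; rationalise with √(4 + u) + √4. This collapses the numerator to u, leaving 1/(√(4 + u) + √4) → 1/(2√4) = 1/4.

1/4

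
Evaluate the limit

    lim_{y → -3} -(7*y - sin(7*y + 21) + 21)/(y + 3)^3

Direct substitution gives 0/0.
Apply L'Hôpital: lim (7 - 7*cos(7*y + 21))/(-3*(y + 3)^2), still 0/0.
Apply L'Hôpital: lim (49*sin(7*y + 21))/(-6*y - 18), still 0/0.
After 3 applications of L'Hôpital's rule the quotient is (343*cos(7*y + 21))/(-6); substituting y = -3 gives -343/6.

-343/6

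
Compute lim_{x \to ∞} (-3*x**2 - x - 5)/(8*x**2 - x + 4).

-3/8

Numerator and denominator both have degree 2.
Dividing every term by x^2, all lower-order terms vanish and the limit is the ratio of leading coefficients, -3/(8) = -3/8.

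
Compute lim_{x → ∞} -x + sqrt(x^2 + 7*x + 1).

An ∞ − ∞ form. Rationalising with the conjugate, the difference becomes (7x + 1) / (√(x^2 + 7*x + 1) + x).
For large x the denominator behaves like 2·x, so the quotient tends to 7/2 = 7/2.

7/2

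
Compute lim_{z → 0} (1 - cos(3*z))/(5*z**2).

Substitution gives 0/0.
Use (1 − cos u)/u² → 1/2 with u = 3z: the limit is 3²/(2·5) = 9/10.

9/10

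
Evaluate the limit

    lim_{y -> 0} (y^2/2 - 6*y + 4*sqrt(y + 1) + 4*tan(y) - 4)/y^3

Substitution gives 0/0; apply L'Hôpital's rule 3 times.
After differentiating numerator and denominator 3 times the quotient is (24*tan(y)^2/cos(y)^2 + 8/cos(y)^2 + 3/(2*(y + 1)^(5/2)))/(6); at y = 0 this is 19/12.

19/12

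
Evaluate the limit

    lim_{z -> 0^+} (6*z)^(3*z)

1

Base → 0⁺ and exponent → 0⁺: a 0^0 form.
Take logs: 3z·ln(6z). This is 0·(−∞); rewriting as ln(6z)/(1/(3z)) and applying L'Hôpital gives 0.
Hence the limit is e^0 = 1.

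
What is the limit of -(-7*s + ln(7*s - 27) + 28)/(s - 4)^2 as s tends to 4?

49/2

Direct substitution gives 0/0.
Apply L'Hôpital: lim (-7 + 7/(7*s - 27))/(8 - 2*s), still 0/0.
After 2 applications of L'Hôpital's rule the quotient is (-49/(7*s - 27)^2)/(-2); substituting s = 4 gives 49/2.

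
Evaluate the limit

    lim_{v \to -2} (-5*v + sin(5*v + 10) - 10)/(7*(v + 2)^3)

-125/42

Direct substitution gives 0/0.
Apply L'Hôpital: lim (5*cos(5*v + 10) - 5)/(21*(v + 2)^2), still 0/0.
Apply L'Hôpital: lim (-25*sin(5*v + 10))/(42*v + 84), still 0/0.
After 3 applications of L'Hôpital's rule the quotient is (-125*cos(5*v + 10))/(42); substituting v = -2 gives -125/42.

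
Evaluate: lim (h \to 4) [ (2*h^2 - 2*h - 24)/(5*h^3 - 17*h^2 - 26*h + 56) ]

Since h = 4 makes numerator and denominator zero, (h - 4) divides both.
Cancelling it gives (2*h + 6)/(5*h^2 + 3*h - 14); now plug in h = 4 to get 7/39.

7/39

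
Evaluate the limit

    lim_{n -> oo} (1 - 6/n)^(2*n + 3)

e^(-12)

Let L be the limit and take ln: ln L = lim (2n + 3)·ln(1 - 6/n) = lim (2n + 3)·(-6/n + O(1/n²)) = -12.
Hence L = e^(-12).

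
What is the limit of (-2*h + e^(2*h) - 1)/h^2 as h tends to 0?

Direct substitution gives 0/0.
Apply L'Hôpital: lim (2*e^(2*h) - 2)/(2*h), still 0/0.
After 2 applications of L'Hôpital's rule the quotient is (4*e^(2*h))/(2); substituting h = 0 gives 2.

2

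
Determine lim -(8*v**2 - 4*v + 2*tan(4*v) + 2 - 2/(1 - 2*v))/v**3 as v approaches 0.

-80/3

Substitution gives 0/0; apply L'Hôpital's rule 3 times.
After differentiating numerator and denominator 3 times the quotient is (768*tan(4*v)^2/cos(4*v)^2 + 256/cos(4*v)^2 - 96/(2*v - 1)^4)/(-6); at v = 0 this is -80/3.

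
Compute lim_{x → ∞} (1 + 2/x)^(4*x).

Write it as [(1 + 2/x)^x]^(4) · (1 + 2/x)^(0). The bracketed term tends to e^(2) and the second factor to 1, so the limit is e^(8).

e^(8)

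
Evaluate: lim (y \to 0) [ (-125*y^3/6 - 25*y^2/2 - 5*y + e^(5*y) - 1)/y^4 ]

Direct substitution gives 0/0.
Apply L'Hôpital: lim (-125*y^2/2 - 25*y + 5*e^(5*y) - 5)/(4*y^3), still 0/0.
Apply L'Hôpital: lim (-125*y + 25*e^(5*y) - 25)/(12*y^2), still 0/0.
Apply L'Hôpital: lim (125*e^(5*y) - 125)/(24*y), still 0/0.
After 4 applications of L'Hôpital's rule the quotient is (625*e^(5*y))/(24); substituting y = 0 gives 625/24.

625/24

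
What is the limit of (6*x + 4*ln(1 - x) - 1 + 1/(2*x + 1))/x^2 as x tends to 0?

2

Substitution gives 0/0 (the numerator vanishes to order 2).
Expand each term to order x^2: the coefficient of x^2 in 4·ln(1 - x) is -2 and in 1/(1 + 2x) is 4.
Lower-order terms cancel with the polynomial part, so the numerator is (2)·x^2 + o(x^2), and the limit is (2)/(1) = 2.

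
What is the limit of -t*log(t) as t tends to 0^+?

0

This is a 0·(−∞) form. Rewrite as -1·ln(t) / t^(−1) and apply L'Hôpital:
the derivative quotient is -1·(1/t) / (−1·t^(−2)) = (1/1)·t^1 → 0.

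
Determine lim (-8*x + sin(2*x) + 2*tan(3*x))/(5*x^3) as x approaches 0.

10/3

Substitution gives 0/0 (the numerator vanishes to order 3).
Expand each term to order x^3: the coefficient of x^3 in 2·tan(3x) is 18 and in sin(2x) is -4/3.
Lower-order terms cancel with the polynomial part, so the numerator is (50/3)·x^3 + o(x^3), and the limit is (50/3)/(5) = 10/3.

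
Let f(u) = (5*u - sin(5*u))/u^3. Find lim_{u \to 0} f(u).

Direct substitution gives 0/0.
Apply L'Hôpital: lim (5 - 5*cos(5*u))/(3*u^2), still 0/0.
Apply L'Hôpital: lim (25*sin(5*u))/(6*u), still 0/0.
After 3 applications of L'Hôpital's rule the quotient is (125*cos(5*u))/(6); substituting u = 0 gives 125/6.

125/6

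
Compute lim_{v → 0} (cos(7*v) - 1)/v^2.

-49/2

Direct substitution gives 0/0.
Apply L'Hôpital: lim (-7*sin(7*v))/(2*v), still 0/0.
After 2 applications of L'Hôpital's rule the quotient is (-49*cos(7*v))/(2); substituting v = 0 gives -49/2.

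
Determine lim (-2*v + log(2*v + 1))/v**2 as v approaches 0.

Direct substitution gives 0/0.
Apply L'Hôpital: lim (-2 + 2/(2*v + 1))/(2*v), still 0/0.
After 2 applications of L'Hôpital's rule the quotient is (-4/(2*v + 1)^2)/(2); substituting v = 0 gives -2.

-2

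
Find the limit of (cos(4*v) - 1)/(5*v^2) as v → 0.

Direct substitution gives 0/0.
Apply L'Hôpital: lim (-4*sin(4*v))/(10*v), still 0/0.
After 2 applications of L'Hôpital's rule the quotient is (-16*cos(4*v))/(10); substituting v = 0 gives -8/5.

-8/5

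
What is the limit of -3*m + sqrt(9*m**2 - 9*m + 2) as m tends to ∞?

-3/2

This has the form ∞ − ∞. Multiply and divide by the conjugate √(9*m^2 - 9*m + 2) + 3m.
That gives (-9m + 2) / (√(9*m^2 - 9*m + 2) + 3m).
Divide numerator and denominator by m: the limit is -9/(2·3) = -3/2.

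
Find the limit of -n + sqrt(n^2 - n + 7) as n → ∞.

An ∞ − ∞ form. Rationalising with the conjugate, the difference becomes (-n + 7) / (√(n^2 - n + 7) + n).
For large n the denominator behaves like 2·n, so the quotient tends to -1/2 = -1/2.

-1/2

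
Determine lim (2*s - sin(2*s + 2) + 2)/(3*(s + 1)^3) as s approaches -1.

4/9

Direct substitution gives 0/0.
Apply L'Hôpital: lim (2 - 2*cos(2*s + 2))/(9*(s + 1)^2), still 0/0.
Apply L'Hôpital: lim (4*sin(2*s + 2))/(18*s + 18), still 0/0.
After 3 applications of L'Hôpital's rule the quotient is (8*cos(2*s + 2))/(18); substituting s = -1 gives 4/9.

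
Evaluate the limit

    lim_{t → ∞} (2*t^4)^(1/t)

1

Base → ∞ and exponent → 0: an ∞^0 form.
Take logs: (1/t)·ln(2·t^4) = (ln 2 + 4·ln t)/t → 0.
So the limit is e^0 = 1.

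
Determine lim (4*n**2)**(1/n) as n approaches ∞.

1

Base → ∞ and exponent → 0: an ∞^0 form.
Take logs: (1/n)·ln(4·n^2) = (ln 4 + 2·ln n)/n → 0.
So the limit is e^0 = 1.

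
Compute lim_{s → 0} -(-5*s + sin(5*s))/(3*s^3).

Direct substitution gives 0/0.
Apply L'Hôpital: lim (5*cos(5*s) - 5)/(-9*s^2), still 0/0.
Apply L'Hôpital: lim (-25*sin(5*s))/(-18*s), still 0/0.
After 3 applications of L'Hôpital's rule the quotient is (-125*cos(5*s))/(-18); substituting s = 0 gives 125/18.

125/18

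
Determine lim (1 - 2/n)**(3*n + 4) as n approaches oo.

Write it as [(1 - 2/n)^n]^(3) · (1 - 2/n)^(4). The bracketed term tends to e^(-2) and the second factor to 1, so the limit is e^(-6).

e^(-6)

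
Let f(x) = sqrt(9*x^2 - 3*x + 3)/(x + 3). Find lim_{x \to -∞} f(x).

-3

For large |x|, √(9*x^2 - 3*x + 3) ≈ √9·|x| and the denominator ≈ x.
Since x → −∞, |x| = −x, giving −√9/(1) = -3.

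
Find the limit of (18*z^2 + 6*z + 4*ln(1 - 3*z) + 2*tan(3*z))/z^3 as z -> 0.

-18

Substitution gives 0/0 (the numerator vanishes to order 3).
Expand each term to order z^3: the coefficient of z^3 in 4·ln(1 - 3z) is -36 and in 2·tan(3z) is 18.
Lower-order terms cancel with the polynomial part, so the numerator is (-18)·z^3 + o(z^3), and the limit is (-18)/(1) = -18.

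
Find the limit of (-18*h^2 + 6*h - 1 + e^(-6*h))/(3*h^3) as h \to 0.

-12

Direct substitution gives 0/0.
Apply L'Hôpital: lim (-36*h + 6 - 6*e^(-6*h))/(9*h^2), still 0/0.
Apply L'Hôpital: lim (-36 + 36*e^(-6*h))/(18*h), still 0/0.
After 3 applications of L'Hôpital's rule the quotient is (-216*e^(-6*h))/(18); substituting h = 0 gives -12.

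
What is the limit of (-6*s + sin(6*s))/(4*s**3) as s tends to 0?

-9

Direct substitution gives 0/0.
Apply L'Hôpital: lim (6*cos(6*s) - 6)/(12*s^2), still 0/0.
Apply L'Hôpital: lim (-36*sin(6*s))/(24*s), still 0/0.
After 3 applications of L'Hôpital's rule the quotient is (-216*cos(6*s))/(24); substituting s = 0 gives -9.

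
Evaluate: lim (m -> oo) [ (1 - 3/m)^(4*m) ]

Let L be the limit and take ln: ln L = lim (4m)·ln(1 - 3/m) = lim (4m)·(-3/m + O(1/m²)) = -12.
Hence L = e^(-12).

e^(-12)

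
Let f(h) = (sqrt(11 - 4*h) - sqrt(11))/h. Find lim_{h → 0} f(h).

-2*√(11)/11

Substitution gives 0/0. Multiply numerator and denominator by the conjugate √(11 - 4h) + √11.
The numerator becomes (11 - 4h) − 11 = -4h, so the expression simplifies to -4/(√(11 - 4h) + √11).
Letting h → 0 gives -4/(2√11) = -2*√(11)/11.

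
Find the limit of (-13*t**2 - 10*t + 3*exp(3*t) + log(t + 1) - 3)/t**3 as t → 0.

83/6

Substitution gives 0/0; apply L'Hôpital's rule 3 times.
After differentiating numerator and denominator 3 times the quotient is (81*e^(3*t) + 2/(t + 1)^3)/(6); at t = 0 this is 83/6.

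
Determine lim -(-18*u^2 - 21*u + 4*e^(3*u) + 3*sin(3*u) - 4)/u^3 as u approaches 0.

-9/2

Substitution gives 0/0 (the numerator vanishes to order 3).
Expand each term to order u^3: the coefficient of u^3 in 3·sin(3u) is -27/2 and in 4·e^(3u) is 18.
Lower-order terms cancel with the polynomial part, so the numerator is (9/2)·u^3 + o(u^3), and the limit is (9/2)/(-1) = -9/2.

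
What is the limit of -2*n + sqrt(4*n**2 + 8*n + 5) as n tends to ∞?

2

An ∞ − ∞ form. Rationalising with the conjugate, the difference becomes (8n + 5) / (√(4*n^2 + 8*n + 5) + 2n).
For large n the denominator behaves like 2·2n, so the quotient tends to 8/4 = 2.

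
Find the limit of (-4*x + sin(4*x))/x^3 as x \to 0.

-32/3

Direct substitution gives 0/0.
Apply L'Hôpital: lim (4*cos(4*x) - 4)/(3*x^2), still 0/0.
Apply L'Hôpital: lim (-16*sin(4*x))/(6*x), still 0/0.
After 3 applications of L'Hôpital's rule the quotient is (-64*cos(4*x))/(6); substituting x = 0 gives -32/3.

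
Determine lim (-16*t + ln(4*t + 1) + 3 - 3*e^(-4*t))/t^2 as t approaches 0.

Substitution gives 0/0; apply L'Hôpital's rule 2 times.
After differentiating numerator and denominator 2 times the quotient is (-48*e^(-4*t) - 16/(4*t + 1)^2)/(2); at t = 0 this is -32.

-32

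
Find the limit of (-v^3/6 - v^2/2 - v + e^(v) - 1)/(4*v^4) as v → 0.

Direct substitution gives 0/0.
Apply L'Hôpital: lim (-v^2/2 - v + e^(v) - 1)/(16*v^3), still 0/0.
Apply L'Hôpital: lim (-v + e^(v) - 1)/(48*v^2), still 0/0.
Apply L'Hôpital: lim (e^(v) - 1)/(96*v), still 0/0.
After 4 applications of L'Hôpital's rule the quotient is (e^(v))/(96); substituting v = 0 gives 1/96.

1/96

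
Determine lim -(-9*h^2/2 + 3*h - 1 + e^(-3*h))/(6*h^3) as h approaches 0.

3/4

Direct substitution gives 0/0.
Apply L'Hôpital: lim (-9*h + 3 - 3*e^(-3*h))/(-18*h^2), still 0/0.
Apply L'Hôpital: lim (-9 + 9*e^(-3*h))/(-36*h), still 0/0.
After 3 applications of L'Hôpital's rule the quotient is (-27*e^(-3*h))/(-36); substituting h = 0 gives 3/4.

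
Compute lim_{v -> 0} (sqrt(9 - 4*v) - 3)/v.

-2/3

A 0/0 form; rationalise with √(9 - 4v) + √9. This collapses the numerator to -4v, leaving -4/(√(9 - 4v) + √9) → -4/(2√9) = -2/3.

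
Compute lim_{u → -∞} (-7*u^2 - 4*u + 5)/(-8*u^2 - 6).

7/8

Numerator and denominator both have degree 2.
Dividing every term by u^2, all lower-order terms vanish and the limit is the ratio of leading coefficients, -7/(-8) = 7/8.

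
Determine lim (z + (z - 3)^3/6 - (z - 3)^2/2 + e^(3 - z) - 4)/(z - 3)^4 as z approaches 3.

Direct substitution gives 0/0.
Apply L'Hôpital: lim (-z + (z - 3)^2/2 - e^(3 - z) + 4)/(4*(z - 3)^3), still 0/0.
Apply L'Hôpital: lim (z + e^(3 - z) - 4)/(12*(z - 3)^2), still 0/0.
Apply L'Hôpital: lim (1 - e^(3 - z))/(24*z - 72), still 0/0.
After 4 applications of L'Hôpital's rule the quotient is (e^(3 - z))/(24); substituting z = 3 gives 1/24.

1/24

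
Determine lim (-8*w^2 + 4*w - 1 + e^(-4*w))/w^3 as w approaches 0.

Direct substitution gives 0/0.
Apply L'Hôpital: lim (-16*w + 4 - 4*e^(-4*w))/(3*w^2), still 0/0.
Apply L'Hôpital: lim (-16 + 16*e^(-4*w))/(6*w), still 0/0.
After 3 applications of L'Hôpital's rule the quotient is (-64*e^(-4*w))/(6); substituting w = 0 gives -32/3.

-32/3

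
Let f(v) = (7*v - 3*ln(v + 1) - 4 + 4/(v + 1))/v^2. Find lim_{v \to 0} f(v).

Substitution gives 0/0 (the numerator vanishes to order 2).
Expand each term to order v^2: the coefficient of v^2 in 4·1/(1 + v) is 4 and in -3·ln(1 + v) is 3/2.
Lower-order terms cancel with the polynomial part, so the numerator is (11/2)·v^2 + o(v^2), and the limit is (11/2)/(1) = 11/2.

11/2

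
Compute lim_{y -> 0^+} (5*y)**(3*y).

Base → 0⁺ and exponent → 0⁺: a 0^0 form.
Take logs: 3y·ln(5y). This is 0·(−∞); rewriting as ln(5y)/(1/(3y)) and applying L'Hôpital gives 0.
Hence the limit is e^0 = 1.

1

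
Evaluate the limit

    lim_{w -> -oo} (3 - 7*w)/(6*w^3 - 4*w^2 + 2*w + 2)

0

The denominator has degree 3 and the numerator degree 1. Dividing numerator and denominator by w^3 sends every term to 0 except the leading denominator term, so the limit is 0.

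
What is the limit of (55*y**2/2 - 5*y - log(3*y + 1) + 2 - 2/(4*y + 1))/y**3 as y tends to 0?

119

Substitution gives 0/0 (the numerator vanishes to order 3).
Expand each term to order y^3: the coefficient of y^3 in -2·1/(1 + 4y) is 128 and in −ln(1 + 3y) is -9.
Lower-order terms cancel with the polynomial part, so the numerator is (119)·y^3 + o(y^3), and the limit is (119)/(1) = 119.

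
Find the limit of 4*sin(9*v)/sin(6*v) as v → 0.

Substitution gives 0/0.
Divide numerator and denominator by v: sin(9v)/v → 9 and sin(6v)/v → 6, so the limit is 4·9/6 = 6.

6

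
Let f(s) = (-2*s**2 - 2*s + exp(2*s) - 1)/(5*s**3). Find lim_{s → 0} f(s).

4/15

Direct substitution gives 0/0.
Apply L'Hôpital: lim (-4*s + 2*e^(2*s) - 2)/(15*s^2), still 0/0.
Apply L'Hôpital: lim (4*e^(2*s) - 4)/(30*s), still 0/0.
After 3 applications of L'Hôpital's rule the quotient is (8*e^(2*s))/(30); substituting s = 0 gives 4/15.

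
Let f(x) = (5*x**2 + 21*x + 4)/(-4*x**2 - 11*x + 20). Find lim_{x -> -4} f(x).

Since x = -4 makes numerator and denominator zero, (x + 4) divides both.
Cancelling it gives (5*x + 1)/(5 - 4*x); now plug in x = -4 to get -19/21.

-19/21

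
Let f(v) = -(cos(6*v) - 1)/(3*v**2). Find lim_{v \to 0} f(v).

Direct substitution gives 0/0.
Apply L'Hôpital: lim (-6*sin(6*v))/(-6*v), still 0/0.
After 2 applications of L'Hôpital's rule the quotient is (-36*cos(6*v))/(-6); substituting v = 0 gives 6.

6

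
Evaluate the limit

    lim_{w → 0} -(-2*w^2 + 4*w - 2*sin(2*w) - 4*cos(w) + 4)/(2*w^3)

-4/3

Substitution gives 0/0 (the numerator vanishes to order 3).
Expand each term to order w^3: the coefficient of w^3 in -2·sin(2w) is 8/3 and in -4·cos(w) is 0.
Lower-order terms cancel with the polynomial part, so the numerator is (8/3)·w^3 + o(w^3), and the limit is (8/3)/(-2) = -4/3.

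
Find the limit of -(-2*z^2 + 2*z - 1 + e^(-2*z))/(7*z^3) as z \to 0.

Direct substitution gives 0/0.
Apply L'Hôpital: lim (-4*z + 2 - 2*e^(-2*z))/(-21*z^2), still 0/0.
Apply L'Hôpital: lim (-4 + 4*e^(-2*z))/(-42*z), still 0/0.
After 3 applications of L'Hôpital's rule the quotient is (-8*e^(-2*z))/(-42); substituting z = 0 gives 4/21.

4/21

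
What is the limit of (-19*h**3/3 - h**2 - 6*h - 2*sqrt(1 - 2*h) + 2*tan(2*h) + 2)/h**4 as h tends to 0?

5/4

Substitution gives 0/0 (the numerator vanishes to order 4).
Expand each term to order h^4: the coefficient of h^4 in 2·tan(2h) is 0 and in -2·√(1 - 2h) is 5/4.
Lower-order terms cancel with the polynomial part, so the numerator is (5/4)·h^4 + o(h^4), and the limit is (5/4)/(1) = 5/4.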